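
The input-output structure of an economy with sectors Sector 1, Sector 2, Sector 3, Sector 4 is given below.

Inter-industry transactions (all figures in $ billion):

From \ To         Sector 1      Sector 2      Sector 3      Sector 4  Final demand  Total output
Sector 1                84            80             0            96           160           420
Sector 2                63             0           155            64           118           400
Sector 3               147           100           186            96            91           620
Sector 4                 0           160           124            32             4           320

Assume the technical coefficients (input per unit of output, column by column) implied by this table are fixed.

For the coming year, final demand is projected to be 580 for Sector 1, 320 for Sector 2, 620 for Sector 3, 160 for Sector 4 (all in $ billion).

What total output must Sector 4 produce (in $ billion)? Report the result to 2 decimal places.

Technical coefficients a_ij = z_ij / X_j:
  a_11 = 84/420 = 0.20, a_21 = 63/420 = 0.15, a_31 = 147/420 = 0.35, a_41 = 0/420 = 0.00
  a_12 = 80/400 = 0.20, a_22 = 0/400 = 0.00, a_32 = 100/400 = 0.25, a_42 = 160/400 = 0.40
  a_13 = 0/620 = 0.00, a_23 = 155/620 = 0.25, a_33 = 186/620 = 0.30, a_43 = 124/620 = 0.20
  a_14 = 96/320 = 0.30, a_24 = 64/320 = 0.20, a_34 = 96/320 = 0.30, a_44 = 32/320 = 0.10
I − A =
  [   0.80    -0.20     0.00    -0.30]
  [  -0.15     1.00    -0.25    -0.20]
  [  -0.35    -0.25     0.70    -0.30]
  [   0.00    -0.40    -0.20     0.90]
Compute the cofactors C_ij = (−1)^(i+j)·(3×3 minor ij) of I−A; the adjugate is their transpose:
adj(I−A) = Cᵀ =
  [ 0.41775   0.21300   0.14300   0.23425]
  [ 0.17825   0.43500   0.22100   0.22975]
  [ 0.33875   0.38100   0.61100   0.40125]
  [ 0.15450   0.27800   0.23400   0.47150]
det(I−A) = Σ_j (I−A)_1j·C_1j = (0.80)(0.41775) + (-0.20)(0.17825) + (0.00)(0.33875) + (-0.30)(0.15450) = 0.2522
(I − A)⁻¹ = adj(I−A) / det(I−A) ≈
  [   1.6564     0.8446     0.5670     0.9288]
  [   0.7068     1.7248     0.8763     0.9110]
  [   1.3432     1.5107     2.4227     1.5910]
  [   0.6126     1.1023     0.9278     1.8695]
x = (I − A)⁻¹ d = adj(I−A)·d / det(I−A), with det(I−A) = 0.2522:
  x_1 = (0.41775·580 + 0.21300·320 + 0.14300·620 + 0.23425·160) / 0.2522 = 436.595 / 0.2522 ≈ 1731.15
  x_2 = (0.17825·580 + 0.43500·320 + 0.22100·620 + 0.22975·160) / 0.2522 = 416.365 / 0.2522 ≈ 1650.93
  x_3 = (0.33875·580 + 0.38100·320 + 0.61100·620 + 0.40125·160) / 0.2522 = 761.415 / 0.2522 ≈ 3019.09
  x_4 = (0.15450·580 + 0.27800·320 + 0.23400·620 + 0.47150·160) / 0.2522 = 399.09 / 0.2522 ≈ 1582.43

x_4 = 1582.43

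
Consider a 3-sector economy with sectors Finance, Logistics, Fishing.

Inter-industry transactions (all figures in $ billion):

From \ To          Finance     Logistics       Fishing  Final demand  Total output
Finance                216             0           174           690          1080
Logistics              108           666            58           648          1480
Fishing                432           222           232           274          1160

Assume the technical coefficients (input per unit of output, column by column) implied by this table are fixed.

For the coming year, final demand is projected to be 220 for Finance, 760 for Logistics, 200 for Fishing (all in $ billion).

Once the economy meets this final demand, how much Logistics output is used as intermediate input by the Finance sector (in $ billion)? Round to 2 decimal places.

Technical coefficients a_ij = z_ij / X_j:
  a_11 = 216/1080 = 0.20, a_21 = 108/1080 = 0.10, a_31 = 432/1080 = 0.40
  a_12 = 0/1480 = 0.00, a_22 = 666/1480 = 0.45, a_32 = 222/1480 = 0.15
  a_13 = 174/1160 = 0.15, a_23 = 58/1160 = 0.05, a_33 = 232/1160 = 0.20
I − A =
  [   0.80     0.00    -0.15]
  [  -0.10     0.55    -0.05]
  [  -0.40    -0.15     0.80]
Cofactors of I−A, C_ij = (−1)^(i+j)·(minor ij) (rows/columns in the sector order above):
  C_11 = (0.55)(0.80) − (-0.05)(-0.15) = 0.4325
  C_12 = −[(-0.10)(0.80) − (-0.05)(-0.40)] = 0.1000
  C_13 = (-0.10)(-0.15) − (0.55)(-0.40) = 0.2350
  C_21 = −[(0.00)(0.80) − (-0.15)(-0.15)] = 0.0225
  C_22 = (0.80)(0.80) − (-0.15)(-0.40) = 0.5800
  C_23 = −[(0.80)(-0.15) − (0.00)(-0.40)] = 0.1200
  C_31 = (0.00)(-0.05) − (-0.15)(0.55) = 0.0825
  C_32 = −[(0.80)(-0.05) − (-0.15)(-0.10)] = 0.0550
  C_33 = (0.80)(0.55) − (0.00)(-0.10) = 0.4400
det(I−A) = Σ_j (I−A)_1j·C_1j = (0.80)(0.4325) + (0.00)(0.1000) + (-0.15)(0.2350) = 0.31075
adj(I−A) = Cᵀ =
  [ 0.4325   0.0225   0.0825]
  [ 0.1000   0.5800   0.0550]
  [ 0.2350   0.1200   0.4400]
(I − A)⁻¹ = adj(I−A) / det(I−A) ≈
  [   1.3918     0.0724     0.2655]
  [   0.3218     1.8665     0.1770]
  [   0.7562     0.3862     1.4159]
First solve x = (I − A)⁻¹ d = adj(I−A)·d / det(I−A); in particular x_1 = (0.4325·220 + 0.0225·760 + 0.0825·200) / 0.31075 = 128.75 / 0.31075 ≈ 414.3202.
Intermediate flow from 2 to 1: z_21 = a_21 · x_1 = 0.10 × 128.75 / 0.31075 = 12.875 / 0.31075 ≈ 41.43.

z_21 = 41.43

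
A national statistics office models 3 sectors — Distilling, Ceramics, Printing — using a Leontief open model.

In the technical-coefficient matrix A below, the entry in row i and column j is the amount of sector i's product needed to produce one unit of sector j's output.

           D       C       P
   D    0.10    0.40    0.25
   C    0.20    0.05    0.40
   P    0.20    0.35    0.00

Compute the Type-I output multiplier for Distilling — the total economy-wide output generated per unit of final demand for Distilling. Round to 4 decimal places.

I − A =
  [   0.90    -0.40    -0.25]
  [  -0.20     0.95    -0.40]
  [  -0.20    -0.35     1.00]
Cofactors of I−A, C_ij = (−1)^(i+j)·(minor ij) (rows/columns in the sector order above):
  C_11 = (0.95)(1.00) − (-0.40)(-0.35) = 0.8100
  C_12 = −[(-0.20)(1.00) − (-0.40)(-0.20)] = 0.2800
  C_13 = (-0.20)(-0.35) − (0.95)(-0.20) = 0.2600
  C_21 = −[(-0.40)(1.00) − (-0.25)(-0.35)] = 0.4875
  C_22 = (0.90)(1.00) − (-0.25)(-0.20) = 0.8500
  C_23 = −[(0.90)(-0.35) − (-0.40)(-0.20)] = 0.3950
  C_31 = (-0.40)(-0.40) − (-0.25)(0.95) = 0.3975
  C_32 = −[(0.90)(-0.40) − (-0.25)(-0.20)] = 0.4100
  C_33 = (0.90)(0.95) − (-0.40)(-0.20) = 0.7750
det(I−A) = Σ_j (I−A)_1j·C_1j = (0.90)(0.8100) + (-0.40)(0.2800) + (-0.25)(0.2600) = 0.5520
adj(I−A) = Cᵀ =
  [ 0.8100   0.4875   0.3975]
  [ 0.2800   0.8500   0.4100]
  [ 0.2600   0.3950   0.7750]
(I − A)⁻¹ = adj(I−A) / det(I−A) ≈
  [   1.46739     0.88315     0.72011]
  [   0.50725     1.53986     0.74275]
  [   0.47101     0.71558     1.40399]
The output multiplier for sector j is the column-j sum of the Leontief inverse (I − A)⁻¹ = adj(I−A) / det(I−A).
Column D of adj(I−A): (0.8100, 0.2800, 0.2600); det(I−A) = 0.5520.
m_D = (0.8100 + 0.2800 + 0.2600) / 0.5520 = 1.35 / 0.5520 ≈ 2.4457.

m_D = 2.4457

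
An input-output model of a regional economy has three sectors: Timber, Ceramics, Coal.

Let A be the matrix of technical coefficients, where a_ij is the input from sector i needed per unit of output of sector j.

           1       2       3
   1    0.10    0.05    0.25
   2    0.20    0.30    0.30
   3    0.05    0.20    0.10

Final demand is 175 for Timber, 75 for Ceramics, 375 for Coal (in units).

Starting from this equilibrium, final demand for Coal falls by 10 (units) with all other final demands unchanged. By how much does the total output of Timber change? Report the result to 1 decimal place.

I − A =
  [   0.90    -0.05    -0.25]
  [  -0.20     0.70    -0.30]
  [  -0.05    -0.20     0.90]
Cofactors of I−A, C_ij = (−1)^(i+j)·(minor ij) (rows/columns in the sector order above):
  C_11 = (0.70)(0.90) − (-0.30)(-0.20) = 0.5700
  C_12 = −[(-0.20)(0.90) − (-0.30)(-0.05)] = 0.1950
  C_13 = (-0.20)(-0.20) − (0.70)(-0.05) = 0.0750
  C_21 = −[(-0.05)(0.90) − (-0.25)(-0.20)] = 0.0950
  C_22 = (0.90)(0.90) − (-0.25)(-0.05) = 0.7975
  C_23 = −[(0.90)(-0.20) − (-0.05)(-0.05)] = 0.1825
  C_31 = (-0.05)(-0.30) − (-0.25)(0.70) = 0.1900
  C_32 = −[(0.90)(-0.30) − (-0.25)(-0.20)] = 0.3200
  C_33 = (0.90)(0.70) − (-0.05)(-0.20) = 0.6200
det(I−A) = Σ_j (I−A)_1j·C_1j = (0.90)(0.5700) + (-0.05)(0.1950) + (-0.25)(0.0750) = 0.4845
adj(I−A) = Cᵀ =
  [ 0.5700   0.0950   0.1900]
  [ 0.1950   0.7975   0.3200]
  [ 0.0750   0.1825   0.6200]
(I − A)⁻¹ = adj(I−A) / det(I−A) ≈
  [   1.1765     0.1961     0.3922]
  [   0.4025     1.6460     0.6605]
  [   0.1548     0.3767     1.2797]
Δx = (I − A)⁻¹ Δd with Δd having -10 in the Coal component and 0 elsewhere.
So Δx_1 = L_13 · (-10), where L_13 = adj(I−A)_13 / det(I−A) = 0.1900 / 0.4845.
Δx_1 = 0.1900 × (-10) / 0.4845 = -1.90 / 0.4845 ≈ -3.9.

Δx_1 = -3.9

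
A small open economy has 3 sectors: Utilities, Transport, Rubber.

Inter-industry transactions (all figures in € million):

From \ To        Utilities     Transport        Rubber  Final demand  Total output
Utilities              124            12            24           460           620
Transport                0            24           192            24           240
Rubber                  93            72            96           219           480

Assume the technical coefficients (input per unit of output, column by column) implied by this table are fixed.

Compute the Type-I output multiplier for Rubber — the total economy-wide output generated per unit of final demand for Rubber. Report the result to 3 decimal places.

m_3 = 2.350

Technical coefficients a_ij = z_ij / X_j:
  a_11 = 124/620 = 0.20, a_21 = 0/620 = 0.00, a_31 = 93/620 = 0.15
  a_12 = 12/240 = 0.05, a_22 = 24/240 = 0.10, a_32 = 72/240 = 0.30
  a_13 = 24/480 = 0.05, a_23 = 192/480 = 0.40, a_33 = 96/480 = 0.20
I − A =
  [   0.80    -0.05    -0.05]
  [   0.00     0.90    -0.40]
  [  -0.15    -0.30     0.80]
Cofactors of I−A, C_ij = (−1)^(i+j)·(minor ij) (rows/columns in the sector order above):
  C_11 = (0.90)(0.80) − (-0.40)(-0.30) = 0.6000
  C_12 = −[(0.00)(0.80) − (-0.40)(-0.15)] = 0.0600
  C_13 = (0.00)(-0.30) − (0.90)(-0.15) = 0.1350
  C_21 = −[(-0.05)(0.80) − (-0.05)(-0.30)] = 0.0550
  C_22 = (0.80)(0.80) − (-0.05)(-0.15) = 0.6325
  C_23 = −[(0.80)(-0.30) − (-0.05)(-0.15)] = 0.2475
  C_31 = (-0.05)(-0.40) − (-0.05)(0.90) = 0.0650
  C_32 = −[(0.80)(-0.40) − (-0.05)(0.00)] = 0.3200
  C_33 = (0.80)(0.90) − (-0.05)(0.00) = 0.7200
det(I−A) = Σ_j (I−A)_1j·C_1j = (0.80)(0.6000) + (-0.05)(0.0600) + (-0.05)(0.1350) = 0.47025
adj(I−A) = Cᵀ =
  [ 0.6000   0.0550   0.0650]
  [ 0.0600   0.6325   0.3200]
  [ 0.1350   0.2475   0.7200]
(I − A)⁻¹ = adj(I−A) / det(I−A) ≈
  [   1.2759     0.1170     0.1382]
  [   0.1276     1.3450     0.6805]
  [   0.2871     0.5263     1.5311]
The output multiplier for sector j is the column-j sum of the Leontief inverse (I − A)⁻¹ = adj(I−A) / det(I−A).
Column 3 of adj(I−A): (0.0650, 0.3200, 0.7200); det(I−A) = 0.47025.
m_3 = (0.0650 + 0.3200 + 0.7200) / 0.47025 = 1.105 / 0.47025 ≈ 2.350.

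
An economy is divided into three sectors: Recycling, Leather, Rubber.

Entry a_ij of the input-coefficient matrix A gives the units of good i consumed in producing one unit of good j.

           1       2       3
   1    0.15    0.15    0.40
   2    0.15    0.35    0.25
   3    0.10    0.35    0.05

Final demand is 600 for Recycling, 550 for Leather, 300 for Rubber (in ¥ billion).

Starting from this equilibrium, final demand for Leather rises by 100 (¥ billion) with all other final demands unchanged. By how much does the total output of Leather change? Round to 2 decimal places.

I − A =
  [   0.85    -0.15    -0.40]
  [  -0.15     0.65    -0.25]
  [  -0.10    -0.35     0.95]
Cofactors of I−A, C_ij = (−1)^(i+j)·(minor ij) (rows/columns in the sector order above):
  C_11 = (0.65)(0.95) − (-0.25)(-0.35) = 0.5300
  C_12 = −[(-0.15)(0.95) − (-0.25)(-0.10)] = 0.1675
  C_13 = (-0.15)(-0.35) − (0.65)(-0.10) = 0.1175
  C_21 = −[(-0.15)(0.95) − (-0.40)(-0.35)] = 0.2825
  C_22 = (0.85)(0.95) − (-0.40)(-0.10) = 0.7675
  C_23 = −[(0.85)(-0.35) − (-0.15)(-0.10)] = 0.3125
  C_31 = (-0.15)(-0.25) − (-0.40)(0.65) = 0.2975
  C_32 = −[(0.85)(-0.25) − (-0.40)(-0.15)] = 0.2725
  C_33 = (0.85)(0.65) − (-0.15)(-0.15) = 0.5300
det(I−A) = Σ_j (I−A)_1j·C_1j = (0.85)(0.5300) + (-0.15)(0.1675) + (-0.40)(0.1175) = 0.378375
adj(I−A) = Cᵀ =
  [ 0.5300   0.2825   0.2975]
  [ 0.1675   0.7675   0.2725]
  [ 0.1175   0.3125   0.5300]
(I − A)⁻¹ = adj(I−A) / det(I−A) ≈
  [   1.4007     0.7466     0.7863]
  [   0.4427     2.0284     0.7202]
  [   0.3105     0.8259     1.4007]
Δx = (I − A)⁻¹ Δd with Δd having +100 in the Leather component and 0 elsewhere.
So Δx_2 = L_22 · (+100), where L_22 = adj(I−A)_22 / det(I−A) = 0.7675 / 0.378375.
Δx_2 = 0.7675 × (+100) / 0.378375 = 76.75 / 0.378375 ≈ 202.84.

Δx_2 = 202.84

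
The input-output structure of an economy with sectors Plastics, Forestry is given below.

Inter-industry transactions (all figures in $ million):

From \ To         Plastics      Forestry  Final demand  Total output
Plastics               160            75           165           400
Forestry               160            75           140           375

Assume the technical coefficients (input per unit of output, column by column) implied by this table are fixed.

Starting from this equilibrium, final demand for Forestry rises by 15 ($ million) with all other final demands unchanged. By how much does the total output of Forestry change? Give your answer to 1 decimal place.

Δx_2 = 22.5

Technical coefficients a_ij = z_ij / X_j:
  a_11 = 160/400 = 0.40, a_21 = 160/400 = 0.40
  a_12 = 75/375 = 0.20, a_22 = 75/375 = 0.20
I − A =
  [   0.60    -0.20]
  [  -0.40     0.80]
det(I−A) = (0.60)(0.80) − (-0.20)(-0.40) = 0.4000
adj(I−A) = [[0.80, 0.20], [0.40, 0.60]]
(I − A)⁻¹ = adj(I−A) / det(I−A) ≈
  [   2.0000     0.5000]
  [   1.0000     1.5000]
Δx = (I − A)⁻¹ Δd with Δd having +15 in the Forestry component and 0 elsewhere.
So Δx_2 = L_22 · (+15), where L_22 = adj(I−A)_22 / det(I−A) = 0.60 / 0.4000.
Δx_2 = 0.60 × (+15) / 0.4000 = 9.00 / 0.4000 = 22.5.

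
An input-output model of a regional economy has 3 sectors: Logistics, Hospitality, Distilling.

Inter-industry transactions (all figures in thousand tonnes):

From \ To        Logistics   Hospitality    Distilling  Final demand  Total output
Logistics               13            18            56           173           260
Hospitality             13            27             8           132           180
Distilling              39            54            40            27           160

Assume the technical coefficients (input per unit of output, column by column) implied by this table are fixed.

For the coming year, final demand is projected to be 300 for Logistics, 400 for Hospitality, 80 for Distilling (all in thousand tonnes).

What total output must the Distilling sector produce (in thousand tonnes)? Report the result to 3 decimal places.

x_D = 422.626

Technical coefficients a_ij = z_ij / X_j:
  a_LL = 13/260 = 0.05, a_HL = 13/260 = 0.05, a_DL = 39/260 = 0.15
  a_LH = 18/180 = 0.10, a_HH = 27/180 = 0.15, a_DH = 54/180 = 0.30
  a_LD = 56/160 = 0.35, a_HD = 8/160 = 0.05, a_DD = 40/160 = 0.25
I − A =
  [   0.95    -0.10    -0.35]
  [  -0.05     0.85    -0.05]
  [  -0.15    -0.30     0.75]
Cofactors of I−A, C_ij = (−1)^(i+j)·(minor ij) (rows/columns in the sector order above):
  C_11 = (0.85)(0.75) − (-0.05)(-0.30) = 0.6225
  C_12 = −[(-0.05)(0.75) − (-0.05)(-0.15)] = 0.0450
  C_13 = (-0.05)(-0.30) − (0.85)(-0.15) = 0.1425
  C_21 = −[(-0.10)(0.75) − (-0.35)(-0.30)] = 0.1800
  C_22 = (0.95)(0.75) − (-0.35)(-0.15) = 0.6600
  C_23 = −[(0.95)(-0.30) − (-0.10)(-0.15)] = 0.3000
  C_31 = (-0.10)(-0.05) − (-0.35)(0.85) = 0.3025
  C_32 = −[(0.95)(-0.05) − (-0.35)(-0.05)] = 0.0650
  C_33 = (0.95)(0.85) − (-0.10)(-0.05) = 0.8025
det(I−A) = Σ_j (I−A)_1j·C_1j = (0.95)(0.6225) + (-0.10)(0.0450) + (-0.35)(0.1425) = 0.5370
adj(I−A) = Cᵀ =
  [ 0.6225   0.1800   0.3025]
  [ 0.0450   0.6600   0.0650]
  [ 0.1425   0.3000   0.8025]
(I − A)⁻¹ = adj(I−A) / det(I−A) ≈
  [   1.1592     0.3352     0.5633]
  [   0.0838     1.2291     0.1210]
  [   0.2654     0.5587     1.4944]
x = (I − A)⁻¹ d = adj(I−A)·d / det(I−A), with det(I−A) = 0.5370:
  x_L = (0.6225·300 + 0.1800·400 + 0.3025·80) / 0.5370 = 282.95 / 0.5370 ≈ 526.909
  x_H = (0.0450·300 + 0.6600·400 + 0.0650·80) / 0.5370 = 282.70 / 0.5370 ≈ 526.443
  x_D = (0.1425·300 + 0.3000·400 + 0.8025·80) / 0.5370 = 226.95 / 0.5370 ≈ 422.626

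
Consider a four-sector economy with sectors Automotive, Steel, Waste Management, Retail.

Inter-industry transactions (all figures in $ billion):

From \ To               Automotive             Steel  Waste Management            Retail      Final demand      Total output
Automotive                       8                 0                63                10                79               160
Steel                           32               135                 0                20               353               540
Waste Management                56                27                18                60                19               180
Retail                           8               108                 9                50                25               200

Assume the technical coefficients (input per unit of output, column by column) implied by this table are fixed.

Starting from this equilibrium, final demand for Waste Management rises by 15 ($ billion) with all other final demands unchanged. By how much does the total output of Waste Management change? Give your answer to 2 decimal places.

Δx_W = 20.66

Technical coefficients a_ij = z_ij / X_j:
  a_AA = 8/160 = 0.05, a_SA = 32/160 = 0.20, a_WA = 56/160 = 0.35, a_RA = 8/160 = 0.05
  a_AS = 0/540 = 0.00, a_SS = 135/540 = 0.25, a_WS = 27/540 = 0.05, a_RS = 108/540 = 0.20
  a_AW = 63/180 = 0.35, a_SW = 0/180 = 0.00, a_WW = 18/180 = 0.10, a_RW = 9/180 = 0.05
  a_AR = 10/200 = 0.05, a_SR = 20/200 = 0.10, a_WR = 60/200 = 0.30, a_RR = 50/200 = 0.25
I − A =
  [   0.95     0.00    -0.35    -0.05]
  [  -0.20     0.75     0.00    -0.10]
  [  -0.35    -0.05     0.90    -0.30]
  [  -0.05    -0.20    -0.05     0.75]
Compute the cofactors C_ij = (−1)^(i+j)·(3×3 minor ij) of I−A; the adjugate is their transpose:
adj(I−A) = Cᵀ =
  [ 0.476750   0.043250   0.191750   0.114250]
  [ 0.138250   0.526750   0.059500   0.103250]
  [ 0.220875   0.096000   0.511500   0.232125]
  [ 0.083375   0.149750   0.062750   0.545875]
det(I−A) = Σ_j (I−A)_1j·C_1j = (0.95)(0.476750) + (0.00)(0.138250) + (-0.35)(0.220875) + (-0.05)(0.083375) = 0.3714375
(I − A)⁻¹ = adj(I−A) / det(I−A) ≈
  [   1.2835     0.1164     0.5162     0.3076]
  [   0.3722     1.4181     0.1602     0.2780]
  [   0.5946     0.2585     1.3771     0.6249]
  [   0.2245     0.4032     0.1689     1.4696]
Δx = (I − A)⁻¹ Δd with Δd having +15 in the Waste Management component and 0 elsewhere.
So Δx_W = L_WW · (+15), where L_WW = adj(I−A)_WW / det(I−A) = 0.511500 / 0.3714375.
Δx_W = 0.511500 × (+15) / 0.3714375 = 7.6725 / 0.3714375 ≈ 20.66.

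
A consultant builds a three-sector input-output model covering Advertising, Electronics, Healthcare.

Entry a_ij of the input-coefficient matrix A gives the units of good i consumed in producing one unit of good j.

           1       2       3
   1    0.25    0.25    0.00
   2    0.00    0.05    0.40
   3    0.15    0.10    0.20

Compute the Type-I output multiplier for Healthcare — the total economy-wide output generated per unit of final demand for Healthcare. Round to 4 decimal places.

I − A =
  [   0.75    -0.25     0.00]
  [   0.00     0.95    -0.40]
  [  -0.15    -0.10     0.80]
Cofactors of I−A, C_ij = (−1)^(i+j)·(minor ij) (rows/columns in the sector order above):
  C_11 = (0.95)(0.80) − (-0.40)(-0.10) = 0.7200
  C_12 = −[(0.00)(0.80) − (-0.40)(-0.15)] = 0.0600
  C_13 = (0.00)(-0.10) − (0.95)(-0.15) = 0.1425
  C_21 = −[(-0.25)(0.80) − (0.00)(-0.10)] = 0.2000
  C_22 = (0.75)(0.80) − (0.00)(-0.15) = 0.6000
  C_23 = −[(0.75)(-0.10) − (-0.25)(-0.15)] = 0.1125
  C_31 = (-0.25)(-0.40) − (0.00)(0.95) = 0.1000
  C_32 = −[(0.75)(-0.40) − (0.00)(0.00)] = 0.3000
  C_33 = (0.75)(0.95) − (-0.25)(0.00) = 0.7125
det(I−A) = Σ_j (I−A)_1j·C_1j = (0.75)(0.7200) + (-0.25)(0.0600) + (0.00)(0.1425) = 0.5250
adj(I−A) = Cᵀ =
  [ 0.7200   0.2000   0.1000]
  [ 0.0600   0.6000   0.3000]
  [ 0.1425   0.1125   0.7125]
(I − A)⁻¹ = adj(I−A) / det(I−A) ≈
  [   1.37143     0.38095     0.19048]
  [   0.11429     1.14286     0.57143]
  [   0.27143     0.21429     1.35714]
The output multiplier for sector j is the column-j sum of the Leontief inverse (I − A)⁻¹ = adj(I−A) / det(I−A).
Column 3 of adj(I−A): (0.1000, 0.3000, 0.7125); det(I−A) = 0.5250.
m_3 = (0.1000 + 0.3000 + 0.7125) / 0.5250 = 1.1125 / 0.5250 ≈ 2.1190.

m_3 = 2.1190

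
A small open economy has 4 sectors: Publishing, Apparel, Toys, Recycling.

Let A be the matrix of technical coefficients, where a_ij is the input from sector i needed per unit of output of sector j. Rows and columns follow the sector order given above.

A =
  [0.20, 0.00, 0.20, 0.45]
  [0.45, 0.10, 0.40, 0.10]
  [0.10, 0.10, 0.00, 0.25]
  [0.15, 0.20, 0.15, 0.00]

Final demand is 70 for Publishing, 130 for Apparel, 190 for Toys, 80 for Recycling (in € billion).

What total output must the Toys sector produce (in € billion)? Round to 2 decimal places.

x_3 = 342.12

I − A =
  [   0.80     0.00    -0.20    -0.45]
  [  -0.45     0.90    -0.40    -0.10]
  [  -0.10    -0.10     1.00    -0.25]
  [  -0.15    -0.20    -0.15     1.00]
Compute the cofactors C_ij = (−1)^(i+j)·(3×3 minor ij) of I−A; the adjugate is their transpose:
adj(I−A) = Cᵀ =
  [ 0.784750   0.126750   0.272750   0.434000]
  [ 0.504625   0.668250   0.428375   0.401000]
  [ 0.190750   0.122250   0.602750   0.248750]
  [ 0.247250   0.171000   0.217000   0.661000]
det(I−A) = Σ_j (I−A)_1j·C_1j = (0.80)(0.784750) + (0.00)(0.504625) + (-0.20)(0.190750) + (-0.45)(0.247250) = 0.4783875
(I − A)⁻¹ = adj(I−A) / det(I−A) ≈
  [   1.6404     0.2650     0.5701     0.9072]
  [   1.0548     1.3969     0.8955     0.8382]
  [   0.3987     0.2555     1.2600     0.5200]
  [   0.5168     0.3575     0.4536     1.3817]
x = (I − A)⁻¹ d = adj(I−A)·d / det(I−A), with det(I−A) = 0.4783875:
  x_1 = (0.784750·70 + 0.126750·130 + 0.272750·190 + 0.434000·80) / 0.4783875 = 157.9525 / 0.4783875 ≈ 330.18
  x_2 = (0.504625·70 + 0.668250·130 + 0.428375·190 + 0.401000·80) / 0.4783875 = 235.6675 / 0.4783875 ≈ 492.63
  x_3 = (0.190750·70 + 0.122250·130 + 0.602750·190 + 0.248750·80) / 0.4783875 = 163.6675 / 0.4783875 ≈ 342.12
  x_4 = (0.247250·70 + 0.171000·130 + 0.217000·190 + 0.661000·80) / 0.4783875 = 133.6475 / 0.4783875 ≈ 279.37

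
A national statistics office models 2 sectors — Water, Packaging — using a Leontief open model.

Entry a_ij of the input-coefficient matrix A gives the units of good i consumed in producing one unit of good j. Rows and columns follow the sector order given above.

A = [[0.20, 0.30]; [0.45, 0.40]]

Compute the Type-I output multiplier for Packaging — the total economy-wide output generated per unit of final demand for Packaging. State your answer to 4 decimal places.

m_P = 3.1884

I − A =
  [   0.80    -0.30]
  [  -0.45     0.60]
det(I−A) = (0.80)(0.60) − (-0.30)(-0.45) = 0.3450
adj(I−A) = [[0.60, 0.30], [0.45, 0.80]]
(I − A)⁻¹ = adj(I−A) / det(I−A) ≈
  [   1.73913     0.86957]
  [   1.30435     2.31884]
The output multiplier for sector j is the column-j sum of the Leontief inverse (I − A)⁻¹ = adj(I−A) / det(I−A).
Column P of adj(I−A): (0.30, 0.80); det(I−A) = 0.3450.
m_P = (0.30 + 0.80) / 0.3450 = 1.10 / 0.3450 ≈ 3.1884.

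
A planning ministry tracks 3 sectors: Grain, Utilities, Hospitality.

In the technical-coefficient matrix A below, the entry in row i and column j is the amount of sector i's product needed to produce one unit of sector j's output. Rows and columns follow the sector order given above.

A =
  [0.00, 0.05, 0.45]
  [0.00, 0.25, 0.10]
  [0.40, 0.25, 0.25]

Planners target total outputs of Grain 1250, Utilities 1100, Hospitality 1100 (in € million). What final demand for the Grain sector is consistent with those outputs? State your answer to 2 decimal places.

d_1 = 700.00

I − A =
  [   1.00    -0.05    -0.45]
  [   0.00     0.75    -0.10]
  [  -0.40    -0.25     0.75]
d = (I − A) x:
  d_1 = (+1.00)·1250 + (-0.05)·1100 + (-0.45)·1100 = 700.00
  d_2 = (+0.00)·1250 + (+0.75)·1100 + (-0.10)·1100 = 715.00
  d_3 = (-0.40)·1250 + (-0.25)·1100 + (+0.75)·1100 = 50.00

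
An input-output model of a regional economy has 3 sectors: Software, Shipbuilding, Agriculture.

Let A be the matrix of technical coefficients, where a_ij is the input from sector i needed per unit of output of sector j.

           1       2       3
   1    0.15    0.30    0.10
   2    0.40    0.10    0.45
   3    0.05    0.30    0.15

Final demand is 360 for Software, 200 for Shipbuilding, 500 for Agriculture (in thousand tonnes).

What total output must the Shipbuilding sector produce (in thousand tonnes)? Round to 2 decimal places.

I − A =
  [   0.85    -0.30    -0.10]
  [  -0.40     0.90    -0.45]
  [  -0.05    -0.30     0.85]
Cofactors of I−A, C_ij = (−1)^(i+j)·(minor ij) (rows/columns in the sector order above):
  C_11 = (0.90)(0.85) − (-0.45)(-0.30) = 0.6300
  C_12 = −[(-0.40)(0.85) − (-0.45)(-0.05)] = 0.3625
  C_13 = (-0.40)(-0.30) − (0.90)(-0.05) = 0.1650
  C_21 = −[(-0.30)(0.85) − (-0.10)(-0.30)] = 0.2850
  C_22 = (0.85)(0.85) − (-0.10)(-0.05) = 0.7175
  C_23 = −[(0.85)(-0.30) − (-0.30)(-0.05)] = 0.2700
  C_31 = (-0.30)(-0.45) − (-0.10)(0.90) = 0.2250
  C_32 = −[(0.85)(-0.45) − (-0.10)(-0.40)] = 0.4225
  C_33 = (0.85)(0.90) − (-0.30)(-0.40) = 0.6450
det(I−A) = Σ_j (I−A)_1j·C_1j = (0.85)(0.6300) + (-0.30)(0.3625) + (-0.10)(0.1650) = 0.41025
adj(I−A) = Cᵀ =
  [ 0.6300   0.2850   0.2250]
  [ 0.3625   0.7175   0.4225]
  [ 0.1650   0.2700   0.6450]
(I − A)⁻¹ = adj(I−A) / det(I−A) ≈
  [   1.5356     0.6947     0.5484]
  [   0.8836     1.7489     1.0299]
  [   0.4022     0.6581     1.5722]
x = (I − A)⁻¹ d = adj(I−A)·d / det(I−A), with det(I−A) = 0.41025:
  x_1 = (0.6300·360 + 0.2850·200 + 0.2250·500) / 0.41025 = 396.30 / 0.41025 ≈ 966.00
  x_2 = (0.3625·360 + 0.7175·200 + 0.4225·500) / 0.41025 = 485.25 / 0.41025 ≈ 1182.82
  x_3 = (0.1650·360 + 0.2700·200 + 0.6450·500) / 0.41025 = 435.90 / 0.41025 ≈ 1062.52

x_2 = 1182.82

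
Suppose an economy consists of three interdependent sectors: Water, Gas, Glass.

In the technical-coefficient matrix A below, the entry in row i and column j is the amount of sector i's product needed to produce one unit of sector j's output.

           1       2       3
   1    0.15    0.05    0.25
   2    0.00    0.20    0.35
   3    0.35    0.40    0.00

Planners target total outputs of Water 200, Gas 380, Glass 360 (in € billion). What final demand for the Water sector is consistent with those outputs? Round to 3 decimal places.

d_1 = 61.000

I − A =
  [   0.85    -0.05    -0.25]
  [   0.00     0.80    -0.35]
  [  -0.35    -0.40     1.00]
d = (I − A) x:
  d_1 = (+0.85)·200 + (-0.05)·380 + (-0.25)·360 = 61.000
  d_2 = (+0.00)·200 + (+0.80)·380 + (-0.35)·360 = 178.000
  d_3 = (-0.35)·200 + (-0.40)·380 + (+1.00)·360 = 138.000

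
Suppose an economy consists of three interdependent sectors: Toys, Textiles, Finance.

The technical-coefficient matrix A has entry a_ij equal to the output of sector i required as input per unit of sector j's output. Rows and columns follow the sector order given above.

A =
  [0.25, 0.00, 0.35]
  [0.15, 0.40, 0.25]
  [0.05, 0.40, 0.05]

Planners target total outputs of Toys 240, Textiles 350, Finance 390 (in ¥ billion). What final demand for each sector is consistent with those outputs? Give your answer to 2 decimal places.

d_1 = 43.50, d_2 = 76.50, d_3 = 218.50

I − A =
  [   0.75     0.00    -0.35]
  [  -0.15     0.60    -0.25]
  [  -0.05    -0.40     0.95]
d = (I − A) x:
  d_1 = (+0.75)·240 + (+0.00)·350 + (-0.35)·390 = 43.50
  d_2 = (-0.15)·240 + (+0.60)·350 + (-0.25)·390 = 76.50
  d_3 = (-0.05)·240 + (-0.40)·350 + (+0.95)·390 = 218.50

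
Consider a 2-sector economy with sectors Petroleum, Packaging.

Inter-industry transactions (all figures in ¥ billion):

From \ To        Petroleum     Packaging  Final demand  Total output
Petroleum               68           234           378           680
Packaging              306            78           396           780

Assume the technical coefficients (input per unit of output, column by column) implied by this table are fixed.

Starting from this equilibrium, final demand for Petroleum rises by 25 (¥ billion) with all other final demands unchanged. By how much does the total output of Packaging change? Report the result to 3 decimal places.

Technical coefficients a_ij = z_ij / X_j:
  a_11 = 68/680 = 0.10, a_21 = 306/680 = 0.45
  a_12 = 234/780 = 0.30, a_22 = 78/780 = 0.10
I − A =
  [   0.90    -0.30]
  [  -0.45     0.90]
det(I−A) = (0.90)(0.90) − (-0.30)(-0.45) = 0.6750
adj(I−A) = [[0.90, 0.30], [0.45, 0.90]]
(I − A)⁻¹ = adj(I−A) / det(I−A) ≈
  [   1.3333     0.4444]
  [   0.6667     1.3333]
Δx = (I − A)⁻¹ Δd with Δd having +25 in the Petroleum component and 0 elsewhere.
So Δx_2 = L_21 · (+25), where L_21 = adj(I−A)_21 / det(I−A) = 0.45 / 0.6750.
Δx_2 = 0.45 × (+25) / 0.6750 = 11.25 / 0.6750 ≈ 16.667.

Δx_2 = 16.667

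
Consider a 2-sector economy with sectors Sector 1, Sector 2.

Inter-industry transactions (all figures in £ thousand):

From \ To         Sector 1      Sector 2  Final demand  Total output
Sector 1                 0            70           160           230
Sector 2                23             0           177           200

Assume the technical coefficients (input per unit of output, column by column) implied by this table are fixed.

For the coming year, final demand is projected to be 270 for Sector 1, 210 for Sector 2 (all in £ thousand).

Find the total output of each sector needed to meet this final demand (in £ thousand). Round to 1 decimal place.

x_1 = 356.0, x_2 = 245.6

Technical coefficients a_ij = z_ij / X_j:
  a_11 = 0/230 = 0.00, a_21 = 23/230 = 0.10
  a_12 = 70/200 = 0.35, a_22 = 0/200 = 0.00
I − A =
  [   1.00    -0.35]
  [  -0.10     1.00]
det(I−A) = (1.00)(1.00) − (-0.35)(-0.10) = 0.9650
adj(I−A) = [[1.00, 0.35], [0.10, 1.00]]
(I − A)⁻¹ = adj(I−A) / det(I−A) ≈
  [   1.0363     0.3627]
  [   0.1036     1.0363]
x = (I − A)⁻¹ d = adj(I−A)·d / det(I−A), with det(I−A) = 0.9650:
  x_1 = (1.00·270 + 0.35·210) / 0.9650 = 343.50 / 0.9650 ≈ 356.0
  x_2 = (0.10·270 + 1.00·210) / 0.9650 = 237.00 / 0.9650 ≈ 245.6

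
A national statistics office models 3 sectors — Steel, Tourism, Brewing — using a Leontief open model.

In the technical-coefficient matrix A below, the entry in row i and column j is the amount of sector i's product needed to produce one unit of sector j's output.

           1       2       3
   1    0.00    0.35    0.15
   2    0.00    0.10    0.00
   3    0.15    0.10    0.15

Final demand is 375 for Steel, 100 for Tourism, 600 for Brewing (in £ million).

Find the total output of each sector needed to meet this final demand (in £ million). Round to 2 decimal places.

x_1 = 535.92, x_2 = 111.11, x_3 = 813.53

I − A =
  [   1.00    -0.35    -0.15]
  [   0.00     0.90     0.00]
  [  -0.15    -0.10     0.85]
Cofactors of I−A, C_ij = (−1)^(i+j)·(minor ij) (rows/columns in the sector order above):
  C_11 = (0.90)(0.85) − (0.00)(-0.10) = 0.7650
  C_12 = −[(0.00)(0.85) − (0.00)(-0.15)] = 0.0000
  C_13 = (0.00)(-0.10) − (0.90)(-0.15) = 0.1350
  C_21 = −[(-0.35)(0.85) − (-0.15)(-0.10)] = 0.3125
  C_22 = (1.00)(0.85) − (-0.15)(-0.15) = 0.8275
  C_23 = −[(1.00)(-0.10) − (-0.35)(-0.15)] = 0.1525
  C_31 = (-0.35)(0.00) − (-0.15)(0.90) = 0.1350
  C_32 = −[(1.00)(0.00) − (-0.15)(0.00)] = 0.0000
  C_33 = (1.00)(0.90) − (-0.35)(0.00) = 0.9000
det(I−A) = Σ_j (I−A)_1j·C_1j = (1.00)(0.7650) + (-0.35)(0.0000) + (-0.15)(0.1350) = 0.74475
adj(I−A) = Cᵀ =
  [ 0.7650   0.3125   0.1350]
  [ 0.0000   0.8275   0.0000]
  [ 0.1350   0.1525   0.9000]
(I − A)⁻¹ = adj(I−A) / det(I−A) ≈
  [   1.0272     0.4196     0.1813]
  [   0.0000     1.1111     0.0000]
  [   0.1813     0.2048     1.2085]
x = (I − A)⁻¹ d = adj(I−A)·d / det(I−A), with det(I−A) = 0.74475:
  x_1 = (0.7650·375 + 0.3125·100 + 0.1350·600) / 0.74475 = 399.125 / 0.74475 ≈ 535.92
  x_2 = (0.0000·375 + 0.8275·100 + 0.0000·600) / 0.74475 = 82.75 / 0.74475 ≈ 111.11
  x_3 = (0.1350·375 + 0.1525·100 + 0.9000·600) / 0.74475 = 605.875 / 0.74475 ≈ 813.53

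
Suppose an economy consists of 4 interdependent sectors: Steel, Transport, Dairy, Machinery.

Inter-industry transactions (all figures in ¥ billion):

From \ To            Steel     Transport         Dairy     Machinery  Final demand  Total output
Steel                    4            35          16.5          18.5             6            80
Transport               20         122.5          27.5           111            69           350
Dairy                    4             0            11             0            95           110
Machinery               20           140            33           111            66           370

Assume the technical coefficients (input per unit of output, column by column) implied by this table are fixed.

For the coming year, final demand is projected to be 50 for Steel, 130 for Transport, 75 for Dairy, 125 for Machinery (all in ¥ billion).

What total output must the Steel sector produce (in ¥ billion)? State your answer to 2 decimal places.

Technical coefficients a_ij = z_ij / X_j:
  a_SS = 4/80 = 0.05, a_TS = 20/80 = 0.25, a_DS = 4/80 = 0.05, a_MS = 20/80 = 0.25
  a_ST = 35/350 = 0.10, a_TT = 122.5/350 = 0.35, a_DT = 0/350 = 0.00, a_MT = 140/350 = 0.40
  a_SD = 16.5/110 = 0.15, a_TD = 27.5/110 = 0.25, a_DD = 11/110 = 0.10, a_MD = 33/110 = 0.30
  a_SM = 18.5/370 = 0.05, a_TM = 111/370 = 0.30, a_DM = 0/370 = 0.00, a_MM = 111/370 = 0.30
I − A =
  [   0.95    -0.10    -0.15    -0.05]
  [  -0.25     0.65    -0.25    -0.30]
  [  -0.05     0.00     0.90     0.00]
  [  -0.25    -0.40    -0.30     0.70]
Compute the cofactors C_ij = (−1)^(i+j)·(3×3 minor ij) of I−A; the adjugate is their transpose:
adj(I−A) = Cᵀ =
  [ 0.301500   0.081000   0.091500   0.056250]
  [ 0.238250   0.581250   0.289875   0.266125]
  [ 0.016750   0.004500   0.280125   0.003125]
  [ 0.251000   0.363000   0.318375   0.527125]
det(I−A) = Σ_j (I−A)_1j·C_1j = (0.95)(0.301500) + (-0.10)(0.238250) + (-0.15)(0.016750) + (-0.05)(0.251000) = 0.2475375
(I − A)⁻¹ = adj(I−A) / det(I−A) ≈
  [   1.2180     0.3272     0.3696     0.2272]
  [   0.9625     2.3481     1.1710     1.0751]
  [   0.0677     0.0182     1.1316     0.0126]
  [   1.0140     1.4664     1.2862     2.1295]
x = (I − A)⁻¹ d = adj(I−A)·d / det(I−A), with det(I−A) = 0.2475375:
  x_S = (0.301500·50 + 0.081000·130 + 0.091500·75 + 0.056250·125) / 0.2475375 = 39.49875 / 0.2475375 ≈ 159.57
  x_T = (0.238250·50 + 0.581250·130 + 0.289875·75 + 0.266125·125) / 0.2475375 = 142.48125 / 0.2475375 ≈ 575.59
  x_D = (0.016750·50 + 0.004500·130 + 0.280125·75 + 0.003125·125) / 0.2475375 = 22.8225 / 0.2475375 ≈ 92.20
  x_M = (0.251000·50 + 0.363000·130 + 0.318375·75 + 0.527125·125) / 0.2475375 = 149.50875 / 0.2475375 ≈ 603.98

x_S = 159.57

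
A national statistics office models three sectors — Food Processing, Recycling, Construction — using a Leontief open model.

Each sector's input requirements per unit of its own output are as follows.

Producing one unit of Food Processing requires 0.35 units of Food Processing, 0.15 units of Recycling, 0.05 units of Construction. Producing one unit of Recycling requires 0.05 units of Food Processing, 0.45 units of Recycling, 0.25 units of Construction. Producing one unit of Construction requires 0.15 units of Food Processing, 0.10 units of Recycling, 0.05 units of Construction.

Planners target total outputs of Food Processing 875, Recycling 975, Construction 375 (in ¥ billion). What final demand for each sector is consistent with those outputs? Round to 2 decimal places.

d_F = 463.75, d_R = 367.50, d_C = 68.75

I − A =
  [   0.65    -0.05    -0.15]
  [  -0.15     0.55    -0.10]
  [  -0.05    -0.25     0.95]
d = (I − A) x:
  d_F = (+0.65)·875 + (-0.05)·975 + (-0.15)·375 = 463.75
  d_R = (-0.15)·875 + (+0.55)·975 + (-0.10)·375 = 367.50
  d_C = (-0.05)·875 + (-0.25)·975 + (+0.95)·375 = 68.75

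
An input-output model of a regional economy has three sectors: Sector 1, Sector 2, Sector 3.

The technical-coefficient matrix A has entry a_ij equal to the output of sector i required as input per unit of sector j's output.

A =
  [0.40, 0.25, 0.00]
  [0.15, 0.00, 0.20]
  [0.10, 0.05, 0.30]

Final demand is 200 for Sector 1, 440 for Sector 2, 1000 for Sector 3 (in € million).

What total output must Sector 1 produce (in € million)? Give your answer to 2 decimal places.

x_1 = 692.36

I − A =
  [   0.60    -0.25     0.00]
  [  -0.15     1.00    -0.20]
  [  -0.10    -0.05     0.70]
Cofactors of I−A, C_ij = (−1)^(i+j)·(minor ij) (rows/columns in the sector order above):
  C_11 = (1.00)(0.70) − (-0.20)(-0.05) = 0.6900
  C_12 = −[(-0.15)(0.70) − (-0.20)(-0.10)] = 0.1250
  C_13 = (-0.15)(-0.05) − (1.00)(-0.10) = 0.1075
  C_21 = −[(-0.25)(0.70) − (0.00)(-0.05)] = 0.1750
  C_22 = (0.60)(0.70) − (0.00)(-0.10) = 0.4200
  C_23 = −[(0.60)(-0.05) − (-0.25)(-0.10)] = 0.0550
  C_31 = (-0.25)(-0.20) − (0.00)(1.00) = 0.0500
  C_32 = −[(0.60)(-0.20) − (0.00)(-0.15)] = 0.1200
  C_33 = (0.60)(1.00) − (-0.25)(-0.15) = 0.5625
det(I−A) = Σ_j (I−A)_1j·C_1j = (0.60)(0.6900) + (-0.25)(0.1250) + (0.00)(0.1075) = 0.38275
adj(I−A) = Cᵀ =
  [ 0.6900   0.1750   0.0500]
  [ 0.1250   0.4200   0.1200]
  [ 0.1075   0.0550   0.5625]
(I − A)⁻¹ = adj(I−A) / det(I−A) ≈
  [   1.8027     0.4572     0.1306]
  [   0.3266     1.0973     0.3135]
  [   0.2809     0.1437     1.4696]
x = (I − A)⁻¹ d = adj(I−A)·d / det(I−A), with det(I−A) = 0.38275:
  x_1 = (0.6900·200 + 0.1750·440 + 0.0500·1000) / 0.38275 = 265.00 / 0.38275 ≈ 692.36
  x_2 = (0.1250·200 + 0.4200·440 + 0.1200·1000) / 0.38275 = 329.80 / 0.38275 ≈ 861.66
  x_3 = (0.1075·200 + 0.0550·440 + 0.5625·1000) / 0.38275 = 608.20 / 0.38275 ≈ 1589.03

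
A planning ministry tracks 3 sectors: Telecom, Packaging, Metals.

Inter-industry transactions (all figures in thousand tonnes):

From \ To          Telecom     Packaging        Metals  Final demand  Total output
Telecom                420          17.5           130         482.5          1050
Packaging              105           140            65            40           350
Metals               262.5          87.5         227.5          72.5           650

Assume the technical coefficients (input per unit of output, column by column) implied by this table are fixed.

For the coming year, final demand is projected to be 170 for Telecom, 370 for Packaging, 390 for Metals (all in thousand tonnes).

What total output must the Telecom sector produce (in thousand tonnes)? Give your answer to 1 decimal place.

Technical coefficients a_ij = z_ij / X_j:
  a_11 = 420/1050 = 0.40, a_21 = 105/1050 = 0.10, a_31 = 262.5/1050 = 0.25
  a_12 = 17.5/350 = 0.05, a_22 = 140/350 = 0.40, a_32 = 87.5/350 = 0.25
  a_13 = 130/650 = 0.20, a_23 = 65/650 = 0.10, a_33 = 227.5/650 = 0.35
I − A =
  [   0.60    -0.05    -0.20]
  [  -0.10     0.60    -0.10]
  [  -0.25    -0.25     0.65]
Cofactors of I−A, C_ij = (−1)^(i+j)·(minor ij) (rows/columns in the sector order above):
  C_11 = (0.60)(0.65) − (-0.10)(-0.25) = 0.3650
  C_12 = −[(-0.10)(0.65) − (-0.10)(-0.25)] = 0.0900
  C_13 = (-0.10)(-0.25) − (0.60)(-0.25) = 0.1750
  C_21 = −[(-0.05)(0.65) − (-0.20)(-0.25)] = 0.0825
  C_22 = (0.60)(0.65) − (-0.20)(-0.25) = 0.3400
  C_23 = −[(0.60)(-0.25) − (-0.05)(-0.25)] = 0.1625
  C_31 = (-0.05)(-0.10) − (-0.20)(0.60) = 0.1250
  C_32 = −[(0.60)(-0.10) − (-0.20)(-0.10)] = 0.0800
  C_33 = (0.60)(0.60) − (-0.05)(-0.10) = 0.3550
det(I−A) = Σ_j (I−A)_1j·C_1j = (0.60)(0.3650) + (-0.05)(0.0900) + (-0.20)(0.1750) = 0.1795
adj(I−A) = Cᵀ =
  [ 0.3650   0.0825   0.1250]
  [ 0.0900   0.3400   0.0800]
  [ 0.1750   0.1625   0.3550]
(I − A)⁻¹ = adj(I−A) / det(I−A) ≈
  [   2.0334     0.4596     0.6964]
  [   0.5014     1.8942     0.4457]
  [   0.9749     0.9053     1.9777]
x = (I − A)⁻¹ d = adj(I−A)·d / det(I−A), with det(I−A) = 0.1795:
  x_1 = (0.3650·170 + 0.0825·370 + 0.1250·390) / 0.1795 = 141.325 / 0.1795 ≈ 787.3
  x_2 = (0.0900·170 + 0.3400·370 + 0.0800·390) / 0.1795 = 172.30 / 0.1795 ≈ 959.9
  x_3 = (0.1750·170 + 0.1625·370 + 0.3550·390) / 0.1795 = 228.325 / 0.1795 ≈ 1272.0

x_1 = 787.3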